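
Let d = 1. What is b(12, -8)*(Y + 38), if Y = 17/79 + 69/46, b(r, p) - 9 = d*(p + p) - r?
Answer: -119225/158 ≈ -754.59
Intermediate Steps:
b(r, p) = 9 - r + 2*p (b(r, p) = 9 + (1*(p + p) - r) = 9 + (1*(2*p) - r) = 9 + (2*p - r) = 9 + (-r + 2*p) = 9 - r + 2*p)
Y = 271/158 (Y = 17*(1/79) + 69*(1/46) = 17/79 + 3/2 = 271/158 ≈ 1.7152)
b(12, -8)*(Y + 38) = (9 - 1*12 + 2*(-8))*(271/158 + 38) = (9 - 12 - 16)*(6275/158) = -19*6275/158 = -119225/158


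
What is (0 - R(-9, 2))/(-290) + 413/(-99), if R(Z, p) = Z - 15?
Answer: -61073/14355 ≈ -4.2545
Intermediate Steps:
R(Z, p) = -15 + Z
(0 - R(-9, 2))/(-290) + 413/(-99) = (0 - (-15 - 9))/(-290) + 413/(-99) = (0 - 1*(-24))*(-1/290) + 413*(-1/99) = (0 + 24)*(-1/290) - 413/99 = 24*(-1/290) - 413/99 = -12/145 - 413/99 = -61073/14355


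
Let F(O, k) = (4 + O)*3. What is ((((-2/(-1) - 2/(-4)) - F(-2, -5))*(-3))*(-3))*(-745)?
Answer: 46935/2 ≈ 23468.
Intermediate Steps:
F(O, k) = 12 + 3*O
((((-2/(-1) - 2/(-4)) - F(-2, -5))*(-3))*(-3))*(-745) = ((((-2/(-1) - 2/(-4)) - (12 + 3*(-2)))*(-3))*(-3))*(-745) = ((((-2*(-1) - 2*(-1/4)) - (12 - 6))*(-3))*(-3))*(-745) = ((((2 + 1/2) - 1*6)*(-3))*(-3))*(-745) = (((5/2 - 6)*(-3))*(-3))*(-745) = (-7/2*(-3)*(-3))*(-745) = ((21/2)*(-3))*(-745) = -63/2*(-745) = 46935/2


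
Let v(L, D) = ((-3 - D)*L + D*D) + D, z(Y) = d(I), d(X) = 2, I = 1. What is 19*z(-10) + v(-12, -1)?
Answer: 62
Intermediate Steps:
z(Y) = 2
v(L, D) = D + D² + L*(-3 - D) (v(L, D) = (L*(-3 - D) + D²) + D = (D² + L*(-3 - D)) + D = D + D² + L*(-3 - D))
19*z(-10) + v(-12, -1) = 19*2 + (-1 + (-1)² - 3*(-12) - 1*(-1)*(-12)) = 38 + (-1 + 1 + 36 - 12) = 38 + 24 = 62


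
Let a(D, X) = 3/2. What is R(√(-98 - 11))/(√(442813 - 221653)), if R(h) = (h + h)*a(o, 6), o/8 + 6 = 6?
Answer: I*√6026610/36860 ≈ 0.066601*I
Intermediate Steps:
o = 0 (o = -48 + 8*6 = -48 + 48 = 0)
a(D, X) = 3/2 (a(D, X) = 3*(½) = 3/2)
R(h) = 3*h (R(h) = (h + h)*(3/2) = (2*h)*(3/2) = 3*h)
R(√(-98 - 11))/(√(442813 - 221653)) = (3*√(-98 - 11))/(√(442813 - 221653)) = (3*√(-109))/(√221160) = (3*(I*√109))/((2*√55290)) = (3*I*√109)*(√55290/110580) = I*√6026610/36860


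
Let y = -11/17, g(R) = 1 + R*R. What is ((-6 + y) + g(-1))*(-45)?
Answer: 3555/17 ≈ 209.12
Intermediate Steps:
g(R) = 1 + R²
y = -11/17 (y = -11*1/17 = -11/17 ≈ -0.64706)
((-6 + y) + g(-1))*(-45) = ((-6 - 11/17) + (1 + (-1)²))*(-45) = (-113/17 + (1 + 1))*(-45) = (-113/17 + 2)*(-45) = -79/17*(-45) = 3555/17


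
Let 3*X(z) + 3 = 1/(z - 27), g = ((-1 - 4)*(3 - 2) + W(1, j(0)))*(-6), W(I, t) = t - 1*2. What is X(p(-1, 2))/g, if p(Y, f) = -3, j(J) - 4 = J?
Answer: -91/1620 ≈ -0.056173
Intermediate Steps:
j(J) = 4 + J
W(I, t) = -2 + t (W(I, t) = t - 2 = -2 + t)
g = 18 (g = ((-1 - 4)*(3 - 2) + (-2 + (4 + 0)))*(-6) = (-5*1 + (-2 + 4))*(-6) = (-5 + 2)*(-6) = -3*(-6) = 18)
X(z) = -1 + 1/(3*(-27 + z)) (X(z) = -1 + 1/(3*(z - 27)) = -1 + 1/(3*(-27 + z)))
X(p(-1, 2))/g = ((82/3 - 1*(-3))/(-27 - 3))/18 = ((82/3 + 3)/(-30))*(1/18) = -1/30*91/3*(1/18) = -91/90*1/18 = -91/1620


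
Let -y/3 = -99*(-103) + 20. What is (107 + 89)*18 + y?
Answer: -27123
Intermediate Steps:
y = -30651 (y = -3*(-99*(-103) + 20) = -3*(10197 + 20) = -3*10217 = -30651)
(107 + 89)*18 + y = (107 + 89)*18 - 30651 = 196*18 - 30651 = 3528 - 30651 = -27123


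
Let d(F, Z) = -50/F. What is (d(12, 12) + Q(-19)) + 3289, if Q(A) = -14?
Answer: 19625/6 ≈ 3270.8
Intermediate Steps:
(d(12, 12) + Q(-19)) + 3289 = (-50/12 - 14) + 3289 = (-50*1/12 - 14) + 3289 = (-25/6 - 14) + 3289 = -109/6 + 3289 = 19625/6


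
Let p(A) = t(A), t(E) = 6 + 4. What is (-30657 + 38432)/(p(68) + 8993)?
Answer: 7775/9003 ≈ 0.86360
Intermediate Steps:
t(E) = 10
p(A) = 10
(-30657 + 38432)/(p(68) + 8993) = (-30657 + 38432)/(10 + 8993) = 7775/9003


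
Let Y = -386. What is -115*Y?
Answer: 44390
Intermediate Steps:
-115*Y = -115*(-386) = 44390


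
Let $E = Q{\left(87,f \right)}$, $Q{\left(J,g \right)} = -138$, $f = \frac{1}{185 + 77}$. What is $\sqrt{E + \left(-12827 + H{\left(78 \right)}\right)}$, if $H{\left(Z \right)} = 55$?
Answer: $i \sqrt{12910} \approx 113.62 i$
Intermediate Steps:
$f = \frac{1}{262} \approx 0.0038168$
$E = -138$
$\sqrt{E + \left(-12827 + H{\left(78 \right)}\right)} = \sqrt{-138 + \left(-12827 + 55\right)} = \sqrt{-138 - 12772} = \sqrt{-12910} = i \sqrt{12910}$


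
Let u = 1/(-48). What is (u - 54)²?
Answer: 6723649/2304 ≈ 2918.3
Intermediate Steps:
u = -1/48 ≈ -0.020833
(u - 54)² = (-1/48 - 54)² = (-2593/48)² = 6723649/2304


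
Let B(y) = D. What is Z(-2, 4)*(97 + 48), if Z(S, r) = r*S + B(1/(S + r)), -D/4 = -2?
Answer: 0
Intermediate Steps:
D = 8 (D = -4*(-2) = 8)
B(y) = 8
Z(S, r) = 8 + S*r (Z(S, r) = r*S + 8 = S*r + 8 = 8 + S*r)
Z(-2, 4)*(97 + 48) = (8 - 2*4)*(97 + 48) = (8 - 8)*145 = 0*145 = 0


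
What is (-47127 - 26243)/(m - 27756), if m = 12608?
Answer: 36685/7574 ≈ 4.8435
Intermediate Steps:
(-47127 - 26243)/(m - 27756) = (-47127 - 26243)/(12608 - 27756) = -73370/(-15148) = -73370*(-1/15148) = 36685/7574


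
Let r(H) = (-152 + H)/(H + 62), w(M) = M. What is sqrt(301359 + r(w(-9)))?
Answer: sqrt(846508898)/53 ≈ 548.96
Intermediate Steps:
r(H) = (-152 + H)/(62 + H)
sqrt(301359 + r(w(-9))) = sqrt(301359 + (-152 - 9)/(62 - 9)) = sqrt(301359 - 161/53) = sqrt(15971866/53) = sqrt(846508898)/53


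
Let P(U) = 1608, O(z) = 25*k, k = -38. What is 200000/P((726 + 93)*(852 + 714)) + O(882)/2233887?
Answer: 326590550/2625797 ≈ 124.38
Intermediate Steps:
O(z) = -950 (O(z) = 25*(-38) = -950)
200000/P((726 + 93)*(852 + 714)) + O(882)/2233887 = 200000/1608 - 950/2233887 = 200000*(1/1608) - 950*1/2233887 = 25000/201 - 50/117573 = 326590550/2625797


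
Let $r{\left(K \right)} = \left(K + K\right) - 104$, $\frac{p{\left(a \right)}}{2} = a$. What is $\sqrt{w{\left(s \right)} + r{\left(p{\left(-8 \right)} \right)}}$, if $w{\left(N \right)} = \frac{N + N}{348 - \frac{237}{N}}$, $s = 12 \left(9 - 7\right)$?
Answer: $\frac{2 i \sqrt{248519170}}{2705} \approx 11.656 i$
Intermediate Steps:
$p{\left(a \right)} = 2 a$
$r{\left(K \right)} = -104 + 2 K$ ($r{\left(K \right)} = 2 K - 104 = -104 + 2 K$)
$s = 24$ ($s = 12 \cdot 2 = 24$)
$w{\left(N \right)} = \frac{2 N}{348 - \frac{237}{N}}$
$\sqrt{w{\left(s \right)} + r{\left(p{\left(-8 \right)} \right)}} = \sqrt{\frac{2 \cdot 24^{2}}{3 \left(-79 + 116 \cdot 24\right)} - \left(104 - 2 \cdot 2 \left(-8\right)\right)} = \sqrt{\frac{2}{3} \cdot 576 \frac{1}{-79 + 2784} + \left(-104 + 2 \left(-16\right)\right)} = \sqrt{\frac{2}{3} \cdot 576 \cdot \frac{1}{2705} - 136} = \sqrt{\frac{384}{2705} - 136} = \sqrt{- \frac{367496}{2705}} = \frac{2 i \sqrt{248519170}}{2705}$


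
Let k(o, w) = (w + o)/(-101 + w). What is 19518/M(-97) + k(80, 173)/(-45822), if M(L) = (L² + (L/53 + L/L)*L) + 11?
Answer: 426590836619/207653940144 ≈ 2.0543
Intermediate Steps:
k(o, w) = (o + w)/(-101 + w)
M(L) = 11 + L² + L*(1 + L/53) (M(L) = (L² + (L*(1/53) + 1)*L) + 11 = (L² + (L/53 + 1)*L) + 11 = (L² + (1 + L/53)*L) + 11 = (L² + L*(1 + L/53)) + 11 = 11 + L² + L*(1 + L/53))
19518/M(-97) + k(80, 173)/(-45822) = 19518/(11 - 97 + (54/53)*(-97)²) + ((80 + 173)/(-101 + 173))/(-45822) = 19518/(11 - 97 + (54/53)*9409) + (253/72)*(-1/45822) = 19518/(11 - 97 + 508086/53) + ((1/72)*253)*(-1/45822) = 19518/(503528/53) + (253/72)*(-1/45822) = 19518*(53/503528) - 253/3299184 = 517227/251764 - 253/3299184 = 426590836619/207653940144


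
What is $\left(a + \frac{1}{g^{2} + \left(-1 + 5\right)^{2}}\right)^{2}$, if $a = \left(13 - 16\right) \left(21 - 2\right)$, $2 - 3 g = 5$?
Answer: $\frac{937024}{289} \approx 3242.3$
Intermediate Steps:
$g = -1$ ($g = \frac{2}{3} - \frac{5}{3} = -1$)
$a = -57$ ($a = \left(-3\right) 19 = -57$)
$\left(a + \frac{1}{g^{2} + \left(-1 + 5\right)^{2}}\right)^{2} = \left(-57 + \frac{1}{\left(-1\right)^{2} + \left(-1 + 5\right)^{2}}\right)^{2} = \left(-57 + \frac{1}{1 + 4^{2}}\right)^{2} = \left(-57 + \frac{1}{1 + 16}\right)^{2} = \left(-57 + \frac{1}{17}\right)^{2} = \left(- \frac{968}{17}\right)^{2} = \frac{937024}{289}$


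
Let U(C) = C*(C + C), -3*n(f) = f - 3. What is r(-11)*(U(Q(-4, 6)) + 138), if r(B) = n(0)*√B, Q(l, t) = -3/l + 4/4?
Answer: 1153*I*√11/8 ≈ 478.01*I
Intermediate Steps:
n(f) = 1 - f/3 (n(f) = -(f - 3)/3 = -(-3 + f)/3 = 1 - f/3)
Q(l, t) = 1 - 3/l (Q(l, t) = -3/l + 4*(¼) = -3/l + 1 = 1 - 3/l)
r(B) = √B (r(B) = (1 - ⅓*0)*√B = (1 + 0)*√B = 1*√B = √B)
U(C) = 2*C² (U(C) = C*(2*C) = 2*C²)
r(-11)*(U(Q(-4, 6)) + 138) = √(-11)*(2*((-3 - 4)/(-4))² + 138) = (I*√11)*(2*(-¼*(-7))² + 138) = (I*√11)*(2*(7/4)² + 138) = (I*√11)*(2*(49/16) + 138) = (I*√11)*(49/8 + 138) = (I*√11)*(1153/8) = 1153*I*√11/8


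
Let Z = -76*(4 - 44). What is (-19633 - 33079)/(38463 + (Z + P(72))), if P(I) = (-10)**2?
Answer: -52712/41603 ≈ -1.2670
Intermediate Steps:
P(I) = 100
Z = 3040 (Z = -76*(-40) = 3040)
(-19633 - 33079)/(38463 + (Z + P(72))) = (-19633 - 33079)/(38463 + (3040 + 100)) = -52712/(38463 + 3140) = -52712/41603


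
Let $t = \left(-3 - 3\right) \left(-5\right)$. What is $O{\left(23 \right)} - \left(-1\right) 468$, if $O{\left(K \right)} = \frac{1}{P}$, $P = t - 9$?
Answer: $\frac{9829}{21} \approx 468.05$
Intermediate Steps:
$t = 30$ ($t = \left(-6\right) \left(-5\right) = 30$)
$P = 21$ ($P = 30 - 9 = 21$)
$O{\left(K \right)} = \frac{1}{21}$
$O{\left(23 \right)} - \left(-1\right) 468 = \frac{1}{21} - \left(-1\right) 468 = \frac{1}{21} - -468 = \frac{1}{21} + 468 = \frac{9829}{21}$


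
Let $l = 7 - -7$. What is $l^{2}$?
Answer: $196$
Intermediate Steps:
$l = 14$ ($l = 7 + 7 = 14$)
$l^{2} = 14^{2} = 196$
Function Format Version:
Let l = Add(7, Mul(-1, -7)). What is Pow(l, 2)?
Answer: 196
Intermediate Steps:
l = 14 (l = Add(7, 7) = 14)
Pow(l, 2) = Pow(14, 2) = 196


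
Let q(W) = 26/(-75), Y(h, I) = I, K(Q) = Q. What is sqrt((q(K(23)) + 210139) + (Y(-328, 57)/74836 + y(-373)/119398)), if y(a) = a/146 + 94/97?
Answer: sqrt(11829677563615257360579559339103358)/237264891986130 ≈ 458.41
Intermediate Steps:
y(a) = 94/97 + a/146 (y(a) = a*(1/146) + 94*(1/97) = a/146 + 94/97 = 94/97 + a/146)
q(W) = -26/75 (q(W) = 26*(-1/75) = -26/75)
sqrt((q(K(23)) + 210139) + (Y(-328, 57)/74836 + y(-373)/119398)) = sqrt((-26/75 + 210139) + (57/74836 + (94/97 + (1/146)*(-373))/119398)) = sqrt(15760399/75 + (57*(1/74836) + (94/97 - 373/146)*(1/119398))) = sqrt(15760399/75 + (57/74836 - 22457/14162*1/119398)) = sqrt(15760399/75 + (57/74836 - 22457/1690914476)) = sqrt(15760399/75 + 11837691635/15817659465742) = sqrt(249292625314047623683/1186324459930650) = sqrt(11829677563615257360579559339103358)/237264891986130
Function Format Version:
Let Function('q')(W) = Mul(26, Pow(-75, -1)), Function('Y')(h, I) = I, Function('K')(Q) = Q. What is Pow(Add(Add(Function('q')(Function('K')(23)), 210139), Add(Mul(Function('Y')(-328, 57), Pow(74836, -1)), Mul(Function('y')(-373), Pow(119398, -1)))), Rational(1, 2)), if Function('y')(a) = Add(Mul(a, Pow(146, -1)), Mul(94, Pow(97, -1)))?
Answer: Mul(Rational(1, 237264891986130), Pow(11829677563615257360579559339103358, Rational(1, 2))) ≈ 458.41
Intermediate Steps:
Function('y')(a) = Add(Rational(94, 97), Mul(Rational(1, 146), a)) (Function('y')(a) = Add(Mul(a, Rational(1, 146)), Mul(94, Rational(1, 97))) = Add(Mul(Rational(1, 146), a), Rational(94, 97)) = Add(Rational(94, 97), Mul(Rational(1, 146), a)))
Function('q')(W) = Rational(-26, 75) (Function('q')(W) = Mul(26, Rational(-1, 75)) = Rational(-26, 75))
Pow(Add(Add(Function('q')(Function('K')(23)), 210139), Add(Mul(Function('Y')(-328, 57), Pow(74836, -1)), Mul(Function('y')(-373), Pow(119398, -1)))), Rational(1, 2)) = Pow(Add(Add(Rational(-26, 75), 210139), Add(Mul(57, Pow(74836, -1)), Mul(Add(Rational(94, 97), Mul(Rational(1, 146), -373)), Pow(119398, -1)))), Rational(1, 2)) = Pow(Add(Rational(15760399, 75), Add(Mul(57, Rational(1, 74836)), Mul(Add(Rational(94, 97), Rational(-373, 146)), Rational(1, 119398)))), Rational(1, 2)) = Pow(Add(Rational(15760399, 75), Add(Rational(57, 74836), Mul(Rational(-22457, 14162), Rational(1, 119398)))), Rational(1, 2)) = Pow(Add(Rational(15760399, 75), Add(Rational(57, 74836), Rational(-22457, 1690914476))), Rational(1, 2)) = Pow(Add(Rational(15760399, 75), Rational(11837691635, 15817659465742)), Rational(1, 2)) = Pow(Rational(249292625314047623683, 1186324459930650), Rational(1, 2)) = Mul(Rational(1, 237264891986130), Pow(11829677563615257360579559339103358, Rational(1, 2)))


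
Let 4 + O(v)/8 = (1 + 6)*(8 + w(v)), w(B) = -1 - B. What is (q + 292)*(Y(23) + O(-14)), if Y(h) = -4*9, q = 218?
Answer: 565080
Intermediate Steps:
O(v) = 360 - 56*v (O(v) = -32 + 8*((1 + 6)*(8 + (-1 - v))) = -32 + 8*(7*(7 - v)) = -32 + 8*(49 - 7*v) = -32 + (392 - 56*v) = 360 - 56*v)
Y(h) = -36
(q + 292)*(Y(23) + O(-14)) = (218 + 292)*(-36 + (360 - 56*(-14))) = 510*(-36 + (360 + 784)) = 510*(-36 + 1144) = 510*1108 = 565080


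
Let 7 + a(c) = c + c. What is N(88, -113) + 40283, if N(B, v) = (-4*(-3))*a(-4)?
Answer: 40103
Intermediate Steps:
a(c) = -7 + 2*c (a(c) = -7 + (c + c) = -7 + 2*c)
N(B, v) = -180 (N(B, v) = (-4*(-3))*(-7 + 2*(-4)) = 12*(-7 - 8) = 12*(-15) = -180)
N(88, -113) + 40283 = -180 + 40283 = 40103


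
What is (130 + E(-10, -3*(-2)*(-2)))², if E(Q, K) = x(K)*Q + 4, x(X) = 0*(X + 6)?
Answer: 17956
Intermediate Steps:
x(X) = 0 (x(X) = 0*(6 + X) = 0)
E(Q, K) = 4 (E(Q, K) = 0*Q + 4 = 0 + 4 = 4)
(130 + E(-10, -3*(-2)*(-2)))² = (130 + 4)² = 134² = 17956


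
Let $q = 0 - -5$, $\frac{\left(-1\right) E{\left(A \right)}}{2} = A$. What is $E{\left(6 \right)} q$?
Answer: $-60$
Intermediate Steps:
$E{\left(A \right)} = - 2 A$
$q = 5$ ($q = 0 + 5 = 5$)
$E{\left(6 \right)} q = \left(-2\right) 6 \cdot 5 = \left(-12\right) 5 = -60$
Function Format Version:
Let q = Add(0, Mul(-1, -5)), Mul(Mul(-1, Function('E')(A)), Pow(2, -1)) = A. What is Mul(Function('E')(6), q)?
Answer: -60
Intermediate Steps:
Function('E')(A) = Mul(-2, A)
q = 5 (q = Add(0, 5) = 5)
Mul(Function('E')(6), q) = Mul(Mul(-2, 6), 5) = Mul(-12, 5) = -60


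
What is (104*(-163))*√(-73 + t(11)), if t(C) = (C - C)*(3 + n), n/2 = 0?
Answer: -16952*I*√73 ≈ -1.4484e+5*I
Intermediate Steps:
n = 0 (n = 2*0 = 0)
t(C) = 0 (t(C) = (C - C)*(3 + 0) = 0*3 = 0)
(104*(-163))*√(-73 + t(11)) = (104*(-163))*√(-73 + 0) = -16952*I*√73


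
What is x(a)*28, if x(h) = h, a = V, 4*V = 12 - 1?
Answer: 77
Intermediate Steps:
V = 11/4 (V = (12 - 1)/4 = (1/4)*11 = 11/4 ≈ 2.7500)
a = 11/4 ≈ 2.7500
x(a)*28 = (11/4)*28 = 77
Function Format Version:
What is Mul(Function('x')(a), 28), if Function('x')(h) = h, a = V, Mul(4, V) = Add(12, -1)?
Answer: 77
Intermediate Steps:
V = Rational(11, 4) (V = Mul(Rational(1, 4), Add(12, -1)) = Mul(Rational(1, 4), 11) = Rational(11, 4) ≈ 2.7500)
a = Rational(11, 4) ≈ 2.7500
Mul(Function('x')(a), 28) = Mul(Rational(11, 4), 28) = 77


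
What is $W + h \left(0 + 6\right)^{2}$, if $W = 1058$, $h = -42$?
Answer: $-454$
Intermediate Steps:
$W + h \left(0 + 6\right)^{2} = 1058 - 42 \left(0 + 6\right)^{2} = 1058 - 42 \cdot 6^{2} = 1058 - 1512 = -454$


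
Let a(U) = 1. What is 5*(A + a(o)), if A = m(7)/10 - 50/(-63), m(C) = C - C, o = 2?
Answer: 565/63 ≈ 8.9682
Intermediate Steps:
m(C) = 0
A = 50/63 (A = 0/10 - 50/(-63) = 0*(⅒) - 50*(-1/63) = 0 + 50/63 = 50/63 ≈ 0.79365)
5*(A + a(o)) = 5*(50/63 + 1) = 5*(113/63) = 565/63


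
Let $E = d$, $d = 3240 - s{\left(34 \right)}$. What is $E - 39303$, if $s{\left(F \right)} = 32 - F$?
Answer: $-36061$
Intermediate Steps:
$d = 3242$ ($d = 3240 - \left(32 - 34\right) = 3240 - -2 = 3240 + 2 = 3242$)
$E = 3242$
$E - 39303 = 3242 - 39303 = -36061$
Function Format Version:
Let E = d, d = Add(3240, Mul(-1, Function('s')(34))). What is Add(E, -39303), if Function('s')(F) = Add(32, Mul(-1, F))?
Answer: -36061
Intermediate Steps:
d = 3242 (d = Add(3240, Mul(-1, Add(32, Mul(-1, 34)))) = Add(3240, Mul(-1, Add(32, -34))) = Add(3240, Mul(-1, -2)) = Add(3240, 2) = 3242)
E = 3242
Add(E, -39303) = Add(3242, -39303) = -36061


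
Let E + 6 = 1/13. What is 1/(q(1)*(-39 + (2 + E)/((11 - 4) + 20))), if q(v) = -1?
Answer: 117/4580 ≈ 0.025546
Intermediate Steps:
E = -77/13 (E = -6 + 1/13 = -77/13 ≈ -5.9231)
1/(q(1)*(-39 + (2 + E)/((11 - 4) + 20))) = 1/(-(-39 + (2 - 77/13)/((11 - 4) + 20))) = 1/(-(-39 - 51/(13*(7 + 20)))) = 1/(-(-39 - 51/13/27)) = 1/(-(-39 - 51/13*1/27)) = 1/(-(-39 - 17/117)) = 1/(-1*(-4580/117)) = 1/(4580/117) = 117/4580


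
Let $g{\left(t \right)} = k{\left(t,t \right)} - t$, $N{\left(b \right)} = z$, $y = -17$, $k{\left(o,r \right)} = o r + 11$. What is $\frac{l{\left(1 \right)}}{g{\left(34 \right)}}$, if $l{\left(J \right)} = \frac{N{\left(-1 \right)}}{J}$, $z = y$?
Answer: $- \frac{17}{1133} \approx -0.015004$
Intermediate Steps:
$k{\left(o,r \right)} = 11 + o r$
$z = -17$
$N{\left(b \right)} = -17$
$g{\left(t \right)} = 11 + t^{2} - t$ ($g{\left(t \right)} = \left(11 + t t\right) - t = \left(11 + t^{2}\right) - t = 11 + t^{2} - t$)
$l{\left(J \right)} = - \frac{17}{J}$
$\frac{l{\left(1 \right)}}{g{\left(34 \right)}} = \frac{\left(-17\right) 1^{-1}}{11 + 34^{2} - 34} = \frac{\left(-17\right) 1}{11 + 1156 - 34} = - \frac{17}{1133}$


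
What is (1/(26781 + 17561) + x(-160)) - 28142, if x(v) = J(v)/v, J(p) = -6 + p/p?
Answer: -19965938837/709472 ≈ -28142.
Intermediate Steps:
J(p) = -5 (J(p) = -6 + 1 = -5)
x(v) = -5/v
(1/(26781 + 17561) + x(-160)) - 28142 = (1/(26781 + 17561) - 5/(-160)) - 28142 = (1/44342 - 5*(-1/160)) - 28142 = (1/44342 + 1/32) - 28142 = 22187/709472 - 28142 = -19965938837/709472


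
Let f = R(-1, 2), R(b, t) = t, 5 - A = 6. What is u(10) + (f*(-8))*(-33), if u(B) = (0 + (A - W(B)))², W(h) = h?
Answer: 649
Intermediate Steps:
A = -1 (A = 5 - 1*6 = 5 - 6 = -1)
f = 2
u(B) = (-1 - B)² (u(B) = (0 + (-1 - B))² = (-1 - B)²)
u(10) + (f*(-8))*(-33) = (1 + 10)² + (2*(-8))*(-33) = 11² - 16*(-33) = 121 + 528 = 649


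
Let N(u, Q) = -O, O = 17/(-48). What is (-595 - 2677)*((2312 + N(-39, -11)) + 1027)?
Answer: -65558201/6 ≈ -1.0926e+7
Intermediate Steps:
O = -17/48 (O = 17*(-1/48) = -17/48 ≈ -0.35417)
N(u, Q) = 17/48 (N(u, Q) = -1*(-17/48) = 17/48)
(-595 - 2677)*((2312 + N(-39, -11)) + 1027) = (-595 - 2677)*((2312 + 17/48) + 1027) = -3272*(110993/48 + 1027) = -3272*160289/48 = -65558201/6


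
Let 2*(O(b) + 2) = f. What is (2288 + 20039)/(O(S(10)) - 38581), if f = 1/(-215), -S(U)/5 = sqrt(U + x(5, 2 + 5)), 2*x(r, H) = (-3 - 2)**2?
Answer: -9600610/16590691 ≈ -0.57867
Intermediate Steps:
x(r, H) = 25/2 (x(r, H) = (-3 - 2)**2/2 = (1/2)*(-5)**2 = (1/2)*25 = 25/2)
S(U) = -5*sqrt(25/2 + U) (S(U) = -5*sqrt(U + 25/2) = -5*sqrt(25/2 + U))
f = -1/215 ≈ -0.0046512
O(b) = -861/430 (O(b) = -2 + (1/2)*(-1/215) = -2 - 1/430 = -861/430)
(2288 + 20039)/(O(S(10)) - 38581) = (2288 + 20039)/(-861/430 - 38581) = 22327/(-16590691/430) = 22327*(-430/16590691) = -9600610/16590691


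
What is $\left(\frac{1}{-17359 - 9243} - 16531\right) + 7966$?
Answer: $- \frac{227846131}{26602} \approx -8565.0$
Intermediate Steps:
$\left(\frac{1}{-17359 - 9243} - 16531\right) + 7966 = \left(\frac{1}{-26602} - 16531\right) + 7966 = \left(- \frac{1}{26602} - 16531\right) + 7966 = - \frac{439757663}{26602} + 7966 = - \frac{227846131}{26602}$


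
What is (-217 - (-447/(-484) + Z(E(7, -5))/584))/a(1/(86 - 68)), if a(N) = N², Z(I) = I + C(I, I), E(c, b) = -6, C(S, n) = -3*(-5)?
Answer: -1247435559/17666 ≈ -70612.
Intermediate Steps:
C(S, n) = 15
Z(I) = 15 + I (Z(I) = I + 15 = 15 + I)
(-217 - (-447/(-484) + Z(E(7, -5))/584))/a(1/(86 - 68)) = (-217 - (-447/(-484) + (15 - 6)/584))/((1/(86 - 68))²) = (-217 - (-447*(-1/484) + 9*(1/584)))/((1/18)²) = (-217 - (447/484 + 9/584))/((1/18)²) = (-217 - 1*66351/70664)/(1/324) = (-217 - 66351/70664)*324 = -15400439/70664*324 = -1247435559/17666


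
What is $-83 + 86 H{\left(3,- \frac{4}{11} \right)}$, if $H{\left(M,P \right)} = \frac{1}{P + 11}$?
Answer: $- \frac{8765}{117} \approx -74.915$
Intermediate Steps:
$H{\left(M,P \right)} = \frac{1}{11 + P}$
$-83 + 86 H{\left(3,- \frac{4}{11} \right)} = -83 + \frac{86}{11 - \frac{4}{11}} = -83 + \frac{86}{\frac{117}{11}} = -83 + 86 \cdot \frac{11}{117} = -83 + \frac{946}{117} = - \frac{8765}{117}$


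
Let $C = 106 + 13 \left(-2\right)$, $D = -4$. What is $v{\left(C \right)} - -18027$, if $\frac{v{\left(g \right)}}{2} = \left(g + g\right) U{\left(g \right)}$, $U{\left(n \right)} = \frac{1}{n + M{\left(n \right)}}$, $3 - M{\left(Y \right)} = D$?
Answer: $\frac{1568669}{87} \approx 18031.0$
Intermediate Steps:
$M{\left(Y \right)} = 7$ ($M{\left(Y \right)} = 3 - -4 = 3 + 4 = 7$)
$U{\left(n \right)} = \frac{1}{7 + n}$ ($U{\left(n \right)} = \frac{1}{n + 7} = \frac{1}{7 + n}$)
$C = 80$ ($C = 106 - 26 = 80$)
$v{\left(g \right)} = \frac{4 g}{7 + g}$ ($v{\left(g \right)} = 2 \frac{g + g}{7 + g} = 2 \frac{2 g}{7 + g} = \frac{4 g}{7 + g}$)
$v{\left(C \right)} - -18027 = 4 \cdot 80 \frac{1}{7 + 80} - -18027 = 4 \cdot 80 \cdot \frac{1}{87} + 18027 = \frac{320}{87} + 18027 = \frac{1568669}{87}$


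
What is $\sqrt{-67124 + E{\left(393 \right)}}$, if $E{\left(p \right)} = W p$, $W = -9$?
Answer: $i \sqrt{70661} \approx 265.82 i$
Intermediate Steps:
$E{\left(p \right)} = - 9 p$
$\sqrt{-67124 + E{\left(393 \right)}} = \sqrt{-67124 - 3537} = \sqrt{-70661} = i \sqrt{70661}$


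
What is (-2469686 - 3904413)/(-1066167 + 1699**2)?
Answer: -6374099/1820434 ≈ -3.5014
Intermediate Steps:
(-2469686 - 3904413)/(-1066167 + 1699**2) = -6374099/(-1066167 + 2886601) = -6374099/1820434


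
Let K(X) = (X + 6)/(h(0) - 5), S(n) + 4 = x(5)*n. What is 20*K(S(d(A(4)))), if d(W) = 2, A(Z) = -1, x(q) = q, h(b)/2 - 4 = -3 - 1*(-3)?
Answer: 80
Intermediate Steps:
h(b) = 8 (h(b) = 8 + 2*(-3 - 1*(-3)) = 8 + 2*(-3 + 3) = 8 + 2*0 = 8 + 0 = 8)
S(n) = -4 + 5*n
K(X) = 2 + X/3 (K(X) = (X + 6)/(8 - 5) = (6 + X)/3 = (6 + X)*(⅓) = 2 + X/3)
20*K(S(d(A(4)))) = 20*(2 + (-4 + 5*2)/3) = 20*(2 + (-4 + 10)/3) = 20*(2 + (⅓)*6) = 20*(2 + 2) = 20*4 = 80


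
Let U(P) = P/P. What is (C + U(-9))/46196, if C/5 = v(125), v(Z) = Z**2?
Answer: 39063/23098 ≈ 1.6912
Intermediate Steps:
U(P) = 1
C = 78125 (C = 5*125**2 = 5*15625 = 78125)
(C + U(-9))/46196 = (78125 + 1)/46196 = 78126*(1/46196) = 39063/23098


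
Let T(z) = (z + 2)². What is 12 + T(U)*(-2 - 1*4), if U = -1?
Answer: 6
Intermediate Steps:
T(z) = (2 + z)²
12 + T(U)*(-2 - 1*4) = 12 + (2 - 1)²*(-2 - 1*4) = 12 + 1²*(-2 - 4) = 12 + 1*(-6) = 12 - 6 = 6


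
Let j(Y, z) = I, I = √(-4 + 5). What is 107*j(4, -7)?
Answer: 107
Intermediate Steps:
I = 1 (I = √1 = 1)
j(Y, z) = 1
107*j(4, -7) = 107*1 = 107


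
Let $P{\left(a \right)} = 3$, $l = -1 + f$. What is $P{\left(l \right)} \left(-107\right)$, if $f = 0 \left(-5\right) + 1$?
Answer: $-321$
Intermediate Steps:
$f = 1$ ($f = 0 + 1 = 1$)
$l = 0$ ($l = -1 + 1 = 0$)
$P{\left(l \right)} \left(-107\right) = 3 \left(-107\right) = -321$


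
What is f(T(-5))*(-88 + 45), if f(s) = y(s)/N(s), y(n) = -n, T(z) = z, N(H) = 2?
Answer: -215/2 ≈ -107.50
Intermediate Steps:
f(s) = -s/2
f(T(-5))*(-88 + 45) = (-½*(-5))*(-88 + 45) = (5/2)*(-43) = -215/2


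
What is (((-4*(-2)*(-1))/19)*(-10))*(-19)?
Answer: -80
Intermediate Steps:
(((-4*(-2)*(-1))/19)*(-10))*(-19) = (((8*(-1))*(1/19))*(-10))*(-19) = (-8*1/19*(-10))*(-19) = -8/19*(-10)*(-19) = (80/19)*(-19) = -80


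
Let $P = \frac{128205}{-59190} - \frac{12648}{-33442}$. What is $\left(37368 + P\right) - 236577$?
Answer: $- \frac{13144140136677}{65981066} \approx -1.9921 \cdot 10^{5}$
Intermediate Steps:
$P = - \frac{117959883}{65981066}$ ($P = 128205 \left(- \frac{1}{59190}\right) - - \frac{6324}{16721} = - \frac{8547}{3946} + \frac{6324}{16721} = - \frac{117959883}{65981066} \approx -1.7878$)
$\left(37368 + P\right) - 236577 = \left(37368 - \frac{117959883}{65981066}\right) - 236577 = \frac{2465462514405}{65981066} - 236577 = - \frac{13144140136677}{65981066}$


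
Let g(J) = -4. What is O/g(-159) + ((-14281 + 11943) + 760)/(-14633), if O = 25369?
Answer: -371218265/58532 ≈ -6342.1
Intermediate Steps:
O/g(-159) + ((-14281 + 11943) + 760)/(-14633) = 25369/(-4) + ((-14281 + 11943) + 760)/(-14633) = 25369*(-¼) + (-2338 + 760)*(-1/14633) = -25369/4 - 1578*(-1/14633) = -25369/4 + 1578/14633 = -371218265/58532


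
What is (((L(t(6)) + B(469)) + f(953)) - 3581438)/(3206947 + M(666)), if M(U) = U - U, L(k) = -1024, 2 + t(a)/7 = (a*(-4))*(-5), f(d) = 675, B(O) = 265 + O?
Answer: -3581053/3206947 ≈ -1.1167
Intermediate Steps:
t(a) = -14 + 140*a (t(a) = -14 + 7*((a*(-4))*(-5)) = -14 + 7*(-4*a*(-5)) = -14 + 7*(20*a) = -14 + 140*a)
M(U) = 0
(((L(t(6)) + B(469)) + f(953)) - 3581438)/(3206947 + M(666)) = (((-1024 + (265 + 469)) + 675) - 3581438)/(3206947 + 0) = (((-1024 + 734) + 675) - 3581438)/3206947 = ((-290 + 675) - 3581438)*(1/3206947) = (385 - 3581438)*(1/3206947) = -3581053*1/3206947 = -3581053/3206947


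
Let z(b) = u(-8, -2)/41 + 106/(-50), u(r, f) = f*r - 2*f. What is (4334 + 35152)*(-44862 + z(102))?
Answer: -1815772515378/1025 ≈ -1.7715e+9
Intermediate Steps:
u(r, f) = -2*f + f*r
z(b) = -1673/1025 (z(b) = -2*(-2 - 8)/41 + 106/(-50) = -2*(-10)*(1/41) + 106*(-1/50) = 20*(1/41) - 53/25 = 20/41 - 53/25 = -1673/1025)
(4334 + 35152)*(-44862 + z(102)) = (4334 + 35152)*(-44862 - 1673/1025) = 39486*(-45985223/1025) = -1815772515378/1025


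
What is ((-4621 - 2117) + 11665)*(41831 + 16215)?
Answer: 285992642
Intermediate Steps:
((-4621 - 2117) + 11665)*(41831 + 16215) = (-6738 + 11665)*58046 = 4927*58046 = 285992642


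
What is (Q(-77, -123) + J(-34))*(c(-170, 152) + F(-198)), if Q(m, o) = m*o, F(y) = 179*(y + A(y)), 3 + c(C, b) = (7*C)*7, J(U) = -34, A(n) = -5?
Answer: -421550790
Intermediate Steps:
c(C, b) = -3 + 49*C (c(C, b) = -3 + (7*C)*7 = -3 + 49*C)
F(y) = -895 + 179*y (F(y) = 179*(y - 5) = 179*(-5 + y) = -895 + 179*y)
(Q(-77, -123) + J(-34))*(c(-170, 152) + F(-198)) = (-77*(-123) - 34)*((-3 + 49*(-170)) + (-895 + 179*(-198))) = (9471 - 34)*((-3 - 8330) + (-895 - 35442)) = 9437*(-8333 - 36337) = 9437*(-44670) = -421550790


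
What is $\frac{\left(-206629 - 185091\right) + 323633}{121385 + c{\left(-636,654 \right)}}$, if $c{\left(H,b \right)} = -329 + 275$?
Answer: $- \frac{68087}{121331} \approx -0.56117$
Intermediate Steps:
$c{\left(H,b \right)} = -54$
$\frac{\left(-206629 - 185091\right) + 323633}{121385 + c{\left(-636,654 \right)}} = \frac{\left(-206629 - 185091\right) + 323633}{121385 - 54} = \frac{-391720 + 323633}{121331} = \left(-68087\right) \frac{1}{121331} = - \frac{68087}{121331}$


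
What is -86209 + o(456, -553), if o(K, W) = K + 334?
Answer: -85419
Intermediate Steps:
o(K, W) = 334 + K
-86209 + o(456, -553) = -86209 + (334 + 456) = -86209 + 790 = -85419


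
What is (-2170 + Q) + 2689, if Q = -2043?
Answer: -1524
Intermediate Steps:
(-2170 + Q) + 2689 = (-2170 - 2043) + 2689 = -4213 + 2689 = -1524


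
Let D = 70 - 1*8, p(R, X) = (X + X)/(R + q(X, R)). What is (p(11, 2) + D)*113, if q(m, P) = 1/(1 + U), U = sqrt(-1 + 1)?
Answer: 21131/3 ≈ 7043.7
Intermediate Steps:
U = 0 (U = sqrt(0) = 0)
q(m, P) = 1 (q(m, P) = 1/(1 + 0) = 1/1 = 1)
p(R, X) = 2*X/(1 + R) (p(R, X) = (X + X)/(R + 1) = (2*X)/(1 + R) = 2*X/(1 + R))
D = 62 (D = 70 - 8 = 62)
(p(11, 2) + D)*113 = (2*2/(1 + 11) + 62)*113 = (2*2/12 + 62)*113 = (2*2*(1/12) + 62)*113 = (1/3 + 62)*113 = (187/3)*113 = 21131/3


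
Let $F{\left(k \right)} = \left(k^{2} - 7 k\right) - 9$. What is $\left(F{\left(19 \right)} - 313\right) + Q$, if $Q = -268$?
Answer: $-362$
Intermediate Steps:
$F{\left(k \right)} = -9 + k^{2} - 7 k$
$\left(F{\left(19 \right)} - 313\right) + Q = \left(\left(-9 + 19^{2} - 133\right) - 313\right) - 268 = \left(\left(-9 + 361 - 133\right) - 313\right) - 268 = \left(219 - 313\right) - 268 = -94 - 268 = -362$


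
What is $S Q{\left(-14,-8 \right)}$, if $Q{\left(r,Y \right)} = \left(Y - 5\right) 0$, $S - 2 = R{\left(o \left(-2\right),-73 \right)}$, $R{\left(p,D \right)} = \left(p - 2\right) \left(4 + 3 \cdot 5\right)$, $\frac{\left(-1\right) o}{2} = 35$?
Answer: $0$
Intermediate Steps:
$o = -70$ ($o = \left(-2\right) 35 = -70$)
$R{\left(p,D \right)} = -38 + 19 p$ ($R{\left(p,D \right)} = \left(-2 + p\right) \left(4 + 15\right) = \left(-2 + p\right) 19 = -38 + 19 p$)
$S = 2624$ ($S = 2 - \left(38 - 19 \left(\left(-70\right) \left(-2\right)\right)\right) = 2 + \left(-38 + 19 \cdot 140\right) = 2 + \left(-38 + 2660\right) = 2 + 2622 = 2624$)
$Q{\left(r,Y \right)} = 0$ ($Q{\left(r,Y \right)} = \left(-5 + Y\right) 0 = 0$)
$S Q{\left(-14,-8 \right)} = 2624 \cdot 0 = 0$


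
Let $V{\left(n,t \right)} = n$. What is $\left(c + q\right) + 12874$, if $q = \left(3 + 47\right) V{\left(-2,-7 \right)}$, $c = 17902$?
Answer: $30676$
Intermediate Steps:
$q = -100$ ($q = \left(3 + 47\right) \left(-2\right) = 50 \left(-2\right) = -100$)
$\left(c + q\right) + 12874 = \left(17902 - 100\right) + 12874 = 17802 + 12874 = 30676$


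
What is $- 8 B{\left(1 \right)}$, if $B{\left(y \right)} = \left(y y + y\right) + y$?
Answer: $-24$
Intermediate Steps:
$B{\left(y \right)} = y^{2} + 2 y$ ($B{\left(y \right)} = \left(y^{2} + y\right) + y = \left(y + y^{2}\right) + y = y^{2} + 2 y$)
$- 8 B{\left(1 \right)} = - 8 \cdot 1 \left(2 + 1\right) = - 8 \cdot 1 \cdot 3 = \left(-8\right) 3 = -24$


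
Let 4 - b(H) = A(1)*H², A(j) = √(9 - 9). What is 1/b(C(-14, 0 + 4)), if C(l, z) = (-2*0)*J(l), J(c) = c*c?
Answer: ¼ ≈ 0.25000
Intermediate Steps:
A(j) = 0 (A(j) = √0 = 0)
J(c) = c²
C(l, z) = 0 (C(l, z) = (-2*0)*l² = 0*l² = 0)
b(H) = 4 (b(H) = 4 - 0*H² = 4 - 1*0 = 4 + 0 = 4)
1/b(C(-14, 0 + 4)) = 1/4 = ¼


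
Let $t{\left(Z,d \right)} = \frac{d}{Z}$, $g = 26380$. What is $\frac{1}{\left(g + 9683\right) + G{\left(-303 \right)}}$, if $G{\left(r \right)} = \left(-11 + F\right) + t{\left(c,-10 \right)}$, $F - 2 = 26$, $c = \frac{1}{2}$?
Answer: $\frac{1}{36060} \approx 2.7732 \cdot 10^{-5}$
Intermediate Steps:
$c = \frac{1}{2} \approx 0.5$
$F = 28$ ($F = 2 + 26 = 28$)
$G{\left(r \right)} = -3$ ($G{\left(r \right)} = \left(-11 + 28\right) - 10 \frac{1}{\frac{1}{2}} = 17 - 20 = -3$)
$\frac{1}{\left(g + 9683\right) + G{\left(-303 \right)}} = \frac{1}{\left(26380 + 9683\right) - 3} = \frac{1}{36063 - 3} = \frac{1}{36060}$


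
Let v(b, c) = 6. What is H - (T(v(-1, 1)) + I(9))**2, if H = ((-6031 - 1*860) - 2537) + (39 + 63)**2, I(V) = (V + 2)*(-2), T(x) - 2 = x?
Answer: 780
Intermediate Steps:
T(x) = 2 + x
I(V) = -4 - 2*V (I(V) = (2 + V)*(-2) = -4 - 2*V)
H = 976 (H = ((-6031 - 860) - 2537) + 102**2 = (-6891 - 2537) + 10404 = -9428 + 10404 = 976)
H - (T(v(-1, 1)) + I(9))**2 = 976 - ((2 + 6) + (-4 - 2*9))**2 = 976 - (8 + (-4 - 18))**2 = 976 - (8 - 22)**2 = 976 - 1*(-14)**2 = 976 - 1*196 = 976 - 196 = 780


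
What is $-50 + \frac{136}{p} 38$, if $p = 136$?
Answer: $-12$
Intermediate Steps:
$-50 + \frac{136}{p} 38 = -50 + \frac{136}{136} \cdot 38 = -50 + 136 \cdot \frac{1}{136} \cdot 38 = -50 + 1 \cdot 38 = -50 + 38 = -12$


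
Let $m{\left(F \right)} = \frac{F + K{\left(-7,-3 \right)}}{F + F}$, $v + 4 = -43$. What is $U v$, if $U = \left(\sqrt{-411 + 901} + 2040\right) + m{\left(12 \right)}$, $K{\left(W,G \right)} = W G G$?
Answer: $- \frac{766241}{8} - 329 \sqrt{10} \approx -96821.0$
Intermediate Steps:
$K{\left(W,G \right)} = W G^{2}$ ($K{\left(W,G \right)} = G W G = W G^{2}$)
$v = -47$ ($v = -4 - 43 = -47$)
$m{\left(F \right)} = \frac{-63 + F}{2 F}$ ($m{\left(F \right)} = \frac{F - 7 \left(-3\right)^{2}}{F + F} = \frac{F - 63}{2 F} = \left(F - 63\right) \frac{1}{2 F} = \left(-63 + F\right) \frac{1}{2 F} = \frac{-63 + F}{2 F}$)
$U = \frac{16303}{8} + 7 \sqrt{10}$ ($U = \left(\sqrt{-411 + 901} + 2040\right) + \frac{-63 + 12}{2 \cdot 12} = \left(\sqrt{490} + 2040\right) + \frac{1}{2} \cdot \frac{1}{12} \left(-51\right) = \left(7 \sqrt{10} + 2040\right) - \frac{17}{8} = \left(2040 + 7 \sqrt{10}\right) - \frac{17}{8} = \frac{16303}{8} + 7 \sqrt{10} \approx 2060.0$)
$U v = \left(\frac{16303}{8} + 7 \sqrt{10}\right) \left(-47\right) = - \frac{766241}{8} - 329 \sqrt{10}$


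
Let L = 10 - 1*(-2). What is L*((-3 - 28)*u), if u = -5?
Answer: 1860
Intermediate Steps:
L = 12 (L = 10 + 2 = 12)
L*((-3 - 28)*u) = 12*((-3 - 28)*(-5)) = 12*(-31*(-5)) = 12*155 = 1860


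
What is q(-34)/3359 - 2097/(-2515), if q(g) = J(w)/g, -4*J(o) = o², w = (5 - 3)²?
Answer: 119750021/143614045 ≈ 0.83383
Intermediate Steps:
w = 4 (w = 2² = 4)
J(o) = -o²/4
q(g) = -4/g (q(g) = (-¼*4²)/g = (-¼*16)/g = -4/g)
q(-34)/3359 - 2097/(-2515) = -4/(-34)/3359 - 2097/(-2515) = -4*(-1/34)*(1/3359) - 2097*(-1/2515) = (2/17)*(1/3359) + 2097/2515 = 2/57103 + 2097/2515 = 119750021/143614045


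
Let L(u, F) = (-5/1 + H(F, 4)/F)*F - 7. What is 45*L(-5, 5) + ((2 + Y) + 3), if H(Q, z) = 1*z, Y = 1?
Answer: -1254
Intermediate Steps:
H(Q, z) = z
L(u, F) = -7 + F*(-5 + 4/F) (L(u, F) = (-5/1 + 4/F)*F - 7 = (-5*1 + 4/F)*F - 7 = (-5 + 4/F)*F - 7 = F*(-5 + 4/F) - 7 = -7 + F*(-5 + 4/F))
45*L(-5, 5) + ((2 + Y) + 3) = 45*(-3 - 5*5) + ((2 + 1) + 3) = 45*(-3 - 25) + (3 + 3) = 45*(-28) + 6 = -1260 + 6 = -1254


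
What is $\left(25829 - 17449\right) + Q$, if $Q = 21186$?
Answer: $29566$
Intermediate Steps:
$\left(25829 - 17449\right) + Q = \left(25829 - 17449\right) + 21186 = 8380 + 21186 = 29566$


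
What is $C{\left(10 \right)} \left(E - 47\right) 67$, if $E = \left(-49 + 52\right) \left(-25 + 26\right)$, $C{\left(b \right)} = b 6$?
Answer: $-176880$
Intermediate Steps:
$C{\left(b \right)} = 6 b$
$E = 3$ ($E = 3 \cdot 1 = 3$)
$C{\left(10 \right)} \left(E - 47\right) 67 = 6 \cdot 10 \left(3 - 47\right) 67 = 60 \left(3 - 47\right) 67 = 60 \left(-44\right) 67 = \left(-2640\right) 67 = -176880$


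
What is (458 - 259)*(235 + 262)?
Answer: 98903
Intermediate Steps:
(458 - 259)*(235 + 262) = 199*497 = 98903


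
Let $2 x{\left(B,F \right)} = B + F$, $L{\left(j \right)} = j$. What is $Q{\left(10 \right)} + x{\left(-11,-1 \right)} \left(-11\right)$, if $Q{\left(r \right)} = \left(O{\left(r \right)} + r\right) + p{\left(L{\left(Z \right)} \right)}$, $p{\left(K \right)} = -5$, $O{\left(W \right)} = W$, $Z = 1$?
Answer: $81$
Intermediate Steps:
$Q{\left(r \right)} = -5 + 2 r$ ($Q{\left(r \right)} = \left(r + r\right) - 5 = 2 r - 5 = -5 + 2 r$)
$x{\left(B,F \right)} = \frac{B}{2} + \frac{F}{2}$ ($x{\left(B,F \right)} = \frac{B + F}{2} = \frac{B}{2} + \frac{F}{2}$)
$Q{\left(10 \right)} + x{\left(-11,-1 \right)} \left(-11\right) = \left(-5 + 2 \cdot 10\right) + \left(\frac{1}{2} \left(-11\right) + \frac{1}{2} \left(-1\right)\right) \left(-11\right) = \left(-5 + 20\right) + \left(- \frac{11}{2} - \frac{1}{2}\right) \left(-11\right) = 15 - -66 = 15 + 66 = 81$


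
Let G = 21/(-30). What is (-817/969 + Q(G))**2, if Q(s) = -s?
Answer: 5329/260100 ≈ 0.020488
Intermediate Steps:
G = -7/10 (G = 21*(-1/30) = -7/10 ≈ -0.70000)
(-817/969 + Q(G))**2 = (-817/969 - 1*(-7/10))**2 = (-817*1/969 + 7/10)**2 = (-43/51 + 7/10)**2 = (-73/510)**2 = 5329/260100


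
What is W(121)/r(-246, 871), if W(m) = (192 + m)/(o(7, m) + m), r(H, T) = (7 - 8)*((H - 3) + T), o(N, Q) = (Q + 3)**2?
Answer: -313/9639134 ≈ -3.2472e-5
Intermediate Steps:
o(N, Q) = (3 + Q)**2
r(H, T) = 3 - H - T (r(H, T) = -((-3 + H) + T) = -(-3 + H + T) = 3 - H - T)
W(m) = (192 + m)/(m + (3 + m)**2) (W(m) = (192 + m)/((3 + m)**2 + m) = (192 + m)/(m + (3 + m)**2))
W(121)/r(-246, 871) = ((192 + 121)/(121 + (3 + 121)**2))/(3 - 1*(-246) - 1*871) = (313/(121 + 124**2))/(3 + 246 - 871) = (313/(121 + 15376))/(-622) = (313/15497)*(-1/622) = -313/9639134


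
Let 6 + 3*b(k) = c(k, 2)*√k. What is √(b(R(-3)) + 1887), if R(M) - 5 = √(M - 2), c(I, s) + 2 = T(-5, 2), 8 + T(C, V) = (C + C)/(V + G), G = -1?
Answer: √(16965 - 60*√(5 + I*√5))/3 ≈ 43.241 - 0.037656*I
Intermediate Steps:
T(C, V) = -8 + 2*C/(-1 + V) (T(C, V) = -8 + (C + C)/(V - 1) = -8 + (2*C)/(-1 + V) = -8 + 2*C/(-1 + V))
c(I, s) = -20 (c(I, s) = -2 + 2*(4 - 5 - 4*2)/(-1 + 2) = -2 + 2*(4 - 5 - 8)/1 = -2 + 2*1*(-9) = -2 - 18 = -20)
R(M) = 5 + √(-2 + M) (R(M) = 5 + √(M - 2) = 5 + √(-2 + M))
b(k) = -2 - 20*√k/3 (b(k) = -2 + (-20*√k)/3 = -2 - 20*√k/3)
√(b(R(-3)) + 1887) = √((-2 - 20*√(5 + √(-2 - 3))/3) + 1887) = √((-2 - 20*√(5 + √(-5))/3) + 1887) = √((-2 - 20*√(5 + I*√5)/3) + 1887) = √(1885 - 20*√(5 + I*√5)/3)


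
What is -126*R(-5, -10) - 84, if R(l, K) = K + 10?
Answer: -84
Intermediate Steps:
R(l, K) = 10 + K
-126*R(-5, -10) - 84 = -126*(10 - 10) - 84 = -126*0 - 84 = 0 - 84 = -84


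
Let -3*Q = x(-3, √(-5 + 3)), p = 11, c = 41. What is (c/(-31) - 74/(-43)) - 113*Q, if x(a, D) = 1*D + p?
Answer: 1658512/3999 + 113*I*√2/3 ≈ 414.73 + 53.269*I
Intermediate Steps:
x(a, D) = 11 + D (x(a, D) = 1*D + 11 = D + 11 = 11 + D)
Q = -11/3 - I*√2/3 (Q = -(11 + √(-5 + 3))/3 = -(11 + √(-2))/3 = -(11 + I*√2)/3 = -11/3 - I*√2/3 ≈ -3.6667 - 0.4714*I)
(c/(-31) - 74/(-43)) - 113*Q = (41/(-31) - 74/(-43)) - 113*(-11/3 - I*√2/3) = (41*(-1/31) - 74*(-1/43)) + (1243/3 + 113*I*√2/3) = (-41/31 + 74/43) + (1243/3 + 113*I*√2/3) = 531/1333 + (1243/3 + 113*I*√2/3) = 1658512/3999 + 113*I*√2/3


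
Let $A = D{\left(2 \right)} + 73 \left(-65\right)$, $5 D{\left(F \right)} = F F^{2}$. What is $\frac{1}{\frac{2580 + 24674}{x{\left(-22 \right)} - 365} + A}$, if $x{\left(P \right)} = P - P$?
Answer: $- \frac{73}{351719} \approx -0.00020755$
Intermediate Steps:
$D{\left(F \right)} = \frac{F^{3}}{5}$ ($D{\left(F \right)} = \frac{F F^{2}}{5} = \frac{F^{3}}{5}$)
$x{\left(P \right)} = 0$
$A = - \frac{23717}{5}$ ($A = \frac{2^{3}}{5} + 73 \left(-65\right) = \frac{1}{5} \cdot 8 - 4745 = \frac{8}{5} - 4745 = - \frac{23717}{5} \approx -4743.4$)
$\frac{1}{\frac{2580 + 24674}{x{\left(-22 \right)} - 365} + A} = \frac{1}{\frac{2580 + 24674}{0 - 365} - \frac{23717}{5}} = \frac{1}{\frac{27254}{-365} - \frac{23717}{5}} = \frac{1}{27254 \left(- \frac{1}{365}\right) - \frac{23717}{5}} = \frac{1}{- \frac{27254}{365} - \frac{23717}{5}} = \frac{1}{- \frac{351719}{73}} = - \frac{73}{351719}$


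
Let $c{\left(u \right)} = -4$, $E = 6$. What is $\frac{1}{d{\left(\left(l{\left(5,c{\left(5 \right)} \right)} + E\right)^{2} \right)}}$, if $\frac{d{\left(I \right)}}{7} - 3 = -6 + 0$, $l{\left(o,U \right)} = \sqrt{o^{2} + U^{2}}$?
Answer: $- \frac{1}{21} \approx -0.047619$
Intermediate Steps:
$l{\left(o,U \right)} = \sqrt{U^{2} + o^{2}}$
$d{\left(I \right)} = -21$ ($d{\left(I \right)} = 21 + 7 \left(-6 + 0\right) = 21 + 7 \left(-6\right) = 21 - 42 = -21$)
$\frac{1}{d{\left(\left(l{\left(5,c{\left(5 \right)} \right)} + E\right)^{2} \right)}} = \frac{1}{-21} = - \frac{1}{21}$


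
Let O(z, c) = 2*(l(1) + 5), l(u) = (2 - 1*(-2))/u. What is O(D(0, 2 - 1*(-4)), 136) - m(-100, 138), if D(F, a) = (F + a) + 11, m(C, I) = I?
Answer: -120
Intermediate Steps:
l(u) = 4/u (l(u) = (2 + 2)/u = 4/u)
D(F, a) = 11 + F + a
O(z, c) = 18 (O(z, c) = 2*(4/1 + 5) = 2*(4*1 + 5) = 2*(4 + 5) = 2*9 = 18)
O(D(0, 2 - 1*(-4)), 136) - m(-100, 138) = 18 - 1*138 = 18 - 138 = -120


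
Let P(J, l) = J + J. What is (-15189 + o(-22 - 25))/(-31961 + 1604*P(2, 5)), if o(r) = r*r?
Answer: 2596/5109 ≈ 0.50812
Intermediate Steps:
P(J, l) = 2*J
o(r) = r²
(-15189 + o(-22 - 25))/(-31961 + 1604*P(2, 5)) = (-15189 + (-22 - 25)²)/(-31961 + 1604*(2*2)) = (-15189 + (-47)²)/(-31961 + 1604*4) = (-15189 + 2209)/(-31961 + 6416) = -12980/(-25545) = -12980*(-1/25545) = 2596/5109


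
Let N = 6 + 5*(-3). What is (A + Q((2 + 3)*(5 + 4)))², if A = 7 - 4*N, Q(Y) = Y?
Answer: 7744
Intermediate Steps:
N = -9 (N = 6 - 15 = -9)
A = 43 (A = 7 - 4*(-9) = 7 + 36 = 43)
(A + Q((2 + 3)*(5 + 4)))² = (43 + (2 + 3)*(5 + 4))² = (43 + 5*9)² = (43 + 45)² = 88² = 7744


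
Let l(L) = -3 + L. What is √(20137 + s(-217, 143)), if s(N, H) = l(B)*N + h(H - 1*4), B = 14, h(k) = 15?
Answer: √17765 ≈ 133.29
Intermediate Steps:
s(N, H) = 15 + 11*N (s(N, H) = (-3 + 14)*N + 15 = 11*N + 15 = 15 + 11*N)
√(20137 + s(-217, 143)) = √(20137 + (15 + 11*(-217))) = √(20137 + (15 - 2387)) = √(20137 - 2372) = √17765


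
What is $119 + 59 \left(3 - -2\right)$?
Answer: $414$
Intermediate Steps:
$119 + 59 \left(3 - -2\right) = 119 + 59 \left(3 + 2\right) = 119 + 59 \cdot 5 = 119 + 295 = 414$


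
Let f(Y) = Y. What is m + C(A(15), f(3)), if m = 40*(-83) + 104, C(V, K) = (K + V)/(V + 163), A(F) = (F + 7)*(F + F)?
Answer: -2646105/823 ≈ -3215.2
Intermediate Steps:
A(F) = 2*F*(7 + F) (A(F) = (7 + F)*(2*F) = 2*F*(7 + F))
C(V, K) = (K + V)/(163 + V)
m = -3216 (m = -3320 + 104 = -3216)
m + C(A(15), f(3)) = -3216 + (3 + 2*15*(7 + 15))/(163 + 2*15*(7 + 15)) = -3216 + (3 + 2*15*22)/(163 + 2*15*22) = -3216 + (3 + 660)/(163 + 660) = -3216 + 663/823 = -2646105/823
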